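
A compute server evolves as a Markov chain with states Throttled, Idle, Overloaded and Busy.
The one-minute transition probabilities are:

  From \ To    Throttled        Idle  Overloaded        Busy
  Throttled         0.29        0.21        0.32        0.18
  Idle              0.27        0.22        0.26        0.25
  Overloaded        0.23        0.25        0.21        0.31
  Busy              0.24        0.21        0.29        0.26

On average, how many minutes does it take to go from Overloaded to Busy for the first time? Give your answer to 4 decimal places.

Let t(s) be the expected number of minutes to first reach Busy from state s, with t(Busy) = 0. Conditioning on the first minute:
t(Throttled) = 1 + 0.29·t(Throttled) + 0.21·t(Idle) + 0.32·t(Overloaded)
t(Idle) = 1 + 0.27·t(Throttled) + 0.22·t(Idle) + 0.26·t(Overloaded)
t(Overloaded) = 1 + 0.23·t(Throttled) + 0.25·t(Idle) + 0.21·t(Overloaded)
Solving: t(Throttled) = 4.3189, t(Idle) = 4.0448, t(Overloaded) = 3.8032.
Expected minutes from Overloaded to Busy: 3.8032.

3.8032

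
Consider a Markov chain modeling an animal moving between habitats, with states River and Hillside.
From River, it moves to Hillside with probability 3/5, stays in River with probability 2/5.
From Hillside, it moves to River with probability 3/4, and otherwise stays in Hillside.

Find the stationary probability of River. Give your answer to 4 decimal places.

Let the stationary distribution be π with π = πP and π_1 + π_2 = 1.
π_1 = 0.4·π_1 + 0.75·π_2
Solving with the normalization constraint gives π = (0.5556, 0.4444).
So the stationary probability of River is 0.5556.

0.5556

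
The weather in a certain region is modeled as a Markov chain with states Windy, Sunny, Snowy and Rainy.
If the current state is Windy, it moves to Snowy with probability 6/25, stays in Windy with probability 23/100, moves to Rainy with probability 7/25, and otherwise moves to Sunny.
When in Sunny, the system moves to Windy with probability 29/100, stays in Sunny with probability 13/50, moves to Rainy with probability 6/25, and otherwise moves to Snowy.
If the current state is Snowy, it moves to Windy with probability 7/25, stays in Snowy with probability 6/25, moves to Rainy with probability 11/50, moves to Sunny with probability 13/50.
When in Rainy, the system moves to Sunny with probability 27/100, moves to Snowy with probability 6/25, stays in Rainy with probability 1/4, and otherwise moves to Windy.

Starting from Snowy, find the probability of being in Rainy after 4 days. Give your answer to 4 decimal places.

0.2482

Propagate the distribution vector 4 days from Snowy.
After 0 days: (0.0000, 0.0000, 1.0000, 0.0000)
After 1 day: (0.2800, 0.2600, 0.2400, 0.2200)
After 2 days: (0.2598, 0.2594, 0.2322, 0.2486)
After 3 days: (0.2597, 0.2599, 0.2322, 0.2482)
After 4 days: (0.2597, 0.2599, 0.2322, 0.2482)
P(in Rainy after 4 days) = 0.2482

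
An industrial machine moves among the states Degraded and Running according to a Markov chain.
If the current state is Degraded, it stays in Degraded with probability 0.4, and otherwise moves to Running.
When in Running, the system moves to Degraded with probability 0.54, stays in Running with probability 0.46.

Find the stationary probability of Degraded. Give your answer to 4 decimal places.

Let the stationary distribution be π with π = πP and π_1 + π_2 = 1.
π_1 = 0.4·π_1 + 0.54·π_2
Solving with the normalization constraint gives π = (0.4737, 0.5263).
So the stationary probability of Degraded is 0.4737.

0.4737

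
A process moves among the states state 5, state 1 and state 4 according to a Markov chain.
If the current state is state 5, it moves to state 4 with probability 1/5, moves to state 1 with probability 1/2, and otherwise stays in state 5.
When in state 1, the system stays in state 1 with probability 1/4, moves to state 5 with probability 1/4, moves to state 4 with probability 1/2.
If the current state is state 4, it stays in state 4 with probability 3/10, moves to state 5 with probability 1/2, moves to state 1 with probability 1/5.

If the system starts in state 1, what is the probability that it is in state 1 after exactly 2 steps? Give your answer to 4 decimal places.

Sum over the intermediate state after 1 step:
P = P(state 1→state 5)·P(state 5→state 1) + P(state 1→state 1)·P(state 1→state 1) + P(state 1→state 4)·P(state 4→state 1)
  = 0.25×0.5 + 0.25×0.25 + 0.5×0.2
  = 0.1250 + 0.0625 + 0.1000 = 0.2875

0.2875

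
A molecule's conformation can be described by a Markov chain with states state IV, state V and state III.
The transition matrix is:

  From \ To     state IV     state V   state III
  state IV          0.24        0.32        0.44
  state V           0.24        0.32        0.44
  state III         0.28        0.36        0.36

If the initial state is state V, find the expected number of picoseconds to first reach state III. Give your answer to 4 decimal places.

Let t(s) be the expected number of picoseconds to first reach state III from state s, with t(state III) = 0. Conditioning on the first picosecond:
t(state IV) = 1 + 0.24·t(state IV) + 0.32·t(state V)
t(state V) = 1 + 0.24·t(state IV) + 0.32·t(state V)
Solving: t(state IV) = 2.2727, t(state V) = 2.2727.
Expected picoseconds from state V to state III: 2.2727.

2.2727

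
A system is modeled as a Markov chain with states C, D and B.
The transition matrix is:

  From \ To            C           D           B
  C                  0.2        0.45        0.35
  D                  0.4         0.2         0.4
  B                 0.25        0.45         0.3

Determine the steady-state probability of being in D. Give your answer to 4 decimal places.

0.3600

Let the stationary distribution be π with π = πP and π_1 + π_2 + π_3 = 1.
π_1 = 0.2·π_1 + 0.4·π_2 + 0.25·π_3
π_2 = 0.45·π_1 + 0.2·π_2 + 0.45·π_3
Solving with the normalization constraint gives π = (0.2895, 0.3600, 0.3505).
So the stationary probability of D is 0.3600.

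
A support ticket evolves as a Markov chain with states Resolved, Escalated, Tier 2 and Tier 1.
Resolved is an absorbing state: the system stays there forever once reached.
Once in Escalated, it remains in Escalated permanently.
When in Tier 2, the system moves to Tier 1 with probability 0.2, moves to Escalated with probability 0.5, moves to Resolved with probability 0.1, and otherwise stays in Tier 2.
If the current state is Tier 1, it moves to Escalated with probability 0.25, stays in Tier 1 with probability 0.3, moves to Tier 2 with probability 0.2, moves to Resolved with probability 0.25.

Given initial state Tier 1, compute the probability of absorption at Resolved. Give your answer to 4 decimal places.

Let h(s) be the probability of absorption at Resolved starting from transient state s. Then h(Resolved) = 1 and h(Escalated) = 0. By first-step analysis:
h(Tier 2) = 0.1·1 + 0.5·0 + 0.2·h(Tier 2) + 0.2·h(Tier 1)
h(Tier 1) = 0.25·1 + 0.25·0 + 0.2·h(Tier 2) + 0.3·h(Tier 1)
Solving: h(Tier 2) = 0.2308, h(Tier 1) = 0.4231.
Starting from Tier 1, the probability is 0.4231.

0.4231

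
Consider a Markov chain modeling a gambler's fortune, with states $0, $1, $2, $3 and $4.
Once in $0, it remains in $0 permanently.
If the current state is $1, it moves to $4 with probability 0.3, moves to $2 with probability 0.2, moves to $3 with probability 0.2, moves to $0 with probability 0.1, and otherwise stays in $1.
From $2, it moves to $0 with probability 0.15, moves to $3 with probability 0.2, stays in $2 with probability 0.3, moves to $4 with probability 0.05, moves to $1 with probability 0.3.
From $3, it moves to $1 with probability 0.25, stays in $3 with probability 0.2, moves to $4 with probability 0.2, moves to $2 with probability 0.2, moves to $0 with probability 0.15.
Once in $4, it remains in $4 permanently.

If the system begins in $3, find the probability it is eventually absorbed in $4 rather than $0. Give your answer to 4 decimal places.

Let h(s) be the probability of absorption at $4 starting from transient state s. Then h($4) = 1 and h($0) = 0. By first-step analysis:
h($1) = 0.1·0 + 0.2·h($1) + 0.2·h($2) + 0.2·h($3) + 0.3·1
h($2) = 0.15·0 + 0.3·h($1) + 0.3·h($2) + 0.2·h($3) + 0.05·1
h($3) = 0.15·0 + 0.25·h($1) + 0.2·h($2) + 0.2·h($3) + 0.2·1
Solving: h($1) = 0.6495, h($2) = 0.5161, h($3) = 0.5820.
Starting from $3, the probability is 0.5820.

0.5820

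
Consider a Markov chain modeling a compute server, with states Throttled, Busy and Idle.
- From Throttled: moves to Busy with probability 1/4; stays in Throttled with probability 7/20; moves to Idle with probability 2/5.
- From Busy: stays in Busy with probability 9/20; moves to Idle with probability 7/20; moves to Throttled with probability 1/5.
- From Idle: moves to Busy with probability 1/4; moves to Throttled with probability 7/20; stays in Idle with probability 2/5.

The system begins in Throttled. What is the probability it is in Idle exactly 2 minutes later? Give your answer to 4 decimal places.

Sum over the intermediate state after 1 minute:
P = P(Throttled→Throttled)·P(Throttled→Idle) + P(Throttled→Busy)·P(Busy→Idle) + P(Throttled→Idle)·P(Idle→Idle)
  = 0.35×0.4 + 0.25×0.35 + 0.4×0.4
  = 0.1400 + 0.0875 + 0.1600 = 0.3875

0.3875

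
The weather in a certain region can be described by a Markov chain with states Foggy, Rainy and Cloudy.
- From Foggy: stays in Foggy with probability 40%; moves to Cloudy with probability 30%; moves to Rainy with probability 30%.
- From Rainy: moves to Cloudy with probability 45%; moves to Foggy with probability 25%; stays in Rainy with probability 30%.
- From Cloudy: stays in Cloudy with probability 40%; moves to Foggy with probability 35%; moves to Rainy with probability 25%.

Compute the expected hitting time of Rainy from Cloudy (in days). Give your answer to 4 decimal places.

Let t(s) be the expected number of days to first reach Rainy from state s, with t(Rainy) = 0. Conditioning on the first day:
t(Foggy) = 1 + 0.4·t(Foggy) + 0.3·t(Cloudy)
t(Cloudy) = 1 + 0.35·t(Foggy) + 0.4·t(Cloudy)
Solving: t(Foggy) = 3.5294, t(Cloudy) = 3.7255.
Expected days from Cloudy to Rainy: 3.7255.

3.7255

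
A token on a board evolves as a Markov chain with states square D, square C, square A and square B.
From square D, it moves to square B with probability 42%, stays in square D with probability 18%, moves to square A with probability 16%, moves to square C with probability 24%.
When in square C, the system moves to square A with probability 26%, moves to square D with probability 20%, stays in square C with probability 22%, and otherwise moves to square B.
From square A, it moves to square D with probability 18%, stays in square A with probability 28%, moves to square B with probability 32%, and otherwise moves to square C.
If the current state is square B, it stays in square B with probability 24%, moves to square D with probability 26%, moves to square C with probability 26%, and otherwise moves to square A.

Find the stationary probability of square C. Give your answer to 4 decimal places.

Let the stationary distribution be π with π = πP and π_1 + π_2 + π_3 + π_4 = 1.
π_1 = 0.18·π_1 + 0.2·π_2 + 0.18·π_3 + 0.26·π_4
π_2 = 0.24·π_1 + 0.22·π_2 + 0.22·π_3 + 0.26·π_4
π_3 = 0.16·π_1 + 0.26·π_2 + 0.28·π_3 + 0.24·π_4
Solving with the normalization constraint gives π = (0.2100, 0.2368, 0.2374, 0.3157).
So the stationary probability of square C is 0.2368.

0.2368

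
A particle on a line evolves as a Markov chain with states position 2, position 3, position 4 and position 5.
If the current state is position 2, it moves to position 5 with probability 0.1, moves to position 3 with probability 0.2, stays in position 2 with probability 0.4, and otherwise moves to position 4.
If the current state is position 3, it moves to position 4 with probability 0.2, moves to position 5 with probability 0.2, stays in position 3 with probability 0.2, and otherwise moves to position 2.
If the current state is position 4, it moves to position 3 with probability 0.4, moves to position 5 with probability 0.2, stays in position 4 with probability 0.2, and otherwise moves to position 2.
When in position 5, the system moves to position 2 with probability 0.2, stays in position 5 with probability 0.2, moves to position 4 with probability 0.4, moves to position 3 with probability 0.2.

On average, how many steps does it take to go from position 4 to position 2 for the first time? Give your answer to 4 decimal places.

Let t(s) be the expected number of steps to first reach position 2 from state s, with t(position 2) = 0. Conditioning on the first step:
t(position 3) = 1 + 0.2·t(position 3) + 0.2·t(position 4) + 0.2·t(position 5)
t(position 4) = 1 + 0.4·t(position 3) + 0.2·t(position 4) + 0.2·t(position 5)
t(position 5) = 1 + 0.2·t(position 3) + 0.4·t(position 4) + 0.2·t(position 5)
Solving: t(position 3) = 3.2051, t(position 4) = 3.8462, t(position 5) = 3.9744.
Expected steps from position 4 to position 2: 3.8462.

3.8462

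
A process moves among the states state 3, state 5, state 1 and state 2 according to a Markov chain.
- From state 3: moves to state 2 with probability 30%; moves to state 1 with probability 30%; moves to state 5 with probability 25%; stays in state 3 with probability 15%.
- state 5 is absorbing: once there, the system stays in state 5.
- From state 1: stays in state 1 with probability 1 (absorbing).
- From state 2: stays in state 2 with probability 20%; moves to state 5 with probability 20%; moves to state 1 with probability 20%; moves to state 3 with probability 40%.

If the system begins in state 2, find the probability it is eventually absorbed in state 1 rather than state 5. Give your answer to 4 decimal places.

0.5179

Let h(s) be the probability of absorption at state 1 starting from transient state s. Then h(state 1) = 1 and h(state 5) = 0. By first-step analysis:
h(state 3) = 0.15·h(state 3) + 0.25·0 + 0.3·1 + 0.3·h(state 2)
h(state 2) = 0.4·h(state 3) + 0.2·0 + 0.2·1 + 0.2·h(state 2)
Solving: h(state 3) = 0.5357, h(state 2) = 0.5179.
Starting from state 2, the probability is 0.5179.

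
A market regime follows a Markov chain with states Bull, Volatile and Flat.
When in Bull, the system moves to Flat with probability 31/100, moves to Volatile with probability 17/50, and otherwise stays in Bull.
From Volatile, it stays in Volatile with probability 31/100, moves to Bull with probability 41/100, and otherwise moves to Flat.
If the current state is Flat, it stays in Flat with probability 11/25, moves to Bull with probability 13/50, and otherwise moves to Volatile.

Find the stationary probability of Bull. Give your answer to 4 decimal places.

0.3379

Let the stationary distribution be π with π = πP and π_1 + π_2 + π_3 = 1.
π_1 = 0.35·π_1 + 0.41·π_2 + 0.26·π_3
π_2 = 0.34·π_1 + 0.31·π_2 + 0.3·π_3
Solving with the normalization constraint gives π = (0.3379, 0.3167, 0.3454).
So the stationary probability of Bull is 0.3379.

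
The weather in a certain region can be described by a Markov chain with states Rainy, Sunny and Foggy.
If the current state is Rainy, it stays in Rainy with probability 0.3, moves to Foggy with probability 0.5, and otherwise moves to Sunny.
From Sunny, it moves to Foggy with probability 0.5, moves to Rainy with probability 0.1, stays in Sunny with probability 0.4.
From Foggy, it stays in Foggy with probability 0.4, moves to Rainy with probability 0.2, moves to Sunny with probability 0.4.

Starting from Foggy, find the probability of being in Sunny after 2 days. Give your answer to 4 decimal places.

Sum over the intermediate state after 1 day:
P = P(Foggy→Rainy)·P(Rainy→Sunny) + P(Foggy→Sunny)·P(Sunny→Sunny) + P(Foggy→Foggy)·P(Foggy→Sunny)
  = 0.2×0.2 + 0.4×0.4 + 0.4×0.4
  = 0.0400 + 0.1600 + 0.1600 = 0.3600

0.3600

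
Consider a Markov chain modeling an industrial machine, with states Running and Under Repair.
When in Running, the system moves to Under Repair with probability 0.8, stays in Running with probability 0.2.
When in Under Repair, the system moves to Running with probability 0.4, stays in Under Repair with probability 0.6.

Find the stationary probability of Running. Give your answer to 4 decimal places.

0.3333

Let the stationary distribution be π with π = πP and π_1 + π_2 = 1.
π_1 = 0.2·π_1 + 0.4·π_2
Solving with the normalization constraint gives π = (0.3333, 0.6667).
So the stationary probability of Running is 0.3333.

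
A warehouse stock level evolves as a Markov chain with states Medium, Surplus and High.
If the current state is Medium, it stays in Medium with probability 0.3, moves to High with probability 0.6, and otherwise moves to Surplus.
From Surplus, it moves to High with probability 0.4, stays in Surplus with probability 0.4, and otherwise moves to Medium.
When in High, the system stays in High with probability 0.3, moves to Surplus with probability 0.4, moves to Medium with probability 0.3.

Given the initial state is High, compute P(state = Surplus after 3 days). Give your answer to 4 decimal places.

0.3220

Propagate the distribution vector 3 days from High.
After 0 days: (0.0000, 0.0000, 1.0000)
After 1 day: (0.3000, 0.4000, 0.3000)
After 2 days: (0.2600, 0.3100, 0.4300)
After 3 days: (0.2690, 0.3220, 0.4090)
P(in Surplus after 3 days) = 0.3220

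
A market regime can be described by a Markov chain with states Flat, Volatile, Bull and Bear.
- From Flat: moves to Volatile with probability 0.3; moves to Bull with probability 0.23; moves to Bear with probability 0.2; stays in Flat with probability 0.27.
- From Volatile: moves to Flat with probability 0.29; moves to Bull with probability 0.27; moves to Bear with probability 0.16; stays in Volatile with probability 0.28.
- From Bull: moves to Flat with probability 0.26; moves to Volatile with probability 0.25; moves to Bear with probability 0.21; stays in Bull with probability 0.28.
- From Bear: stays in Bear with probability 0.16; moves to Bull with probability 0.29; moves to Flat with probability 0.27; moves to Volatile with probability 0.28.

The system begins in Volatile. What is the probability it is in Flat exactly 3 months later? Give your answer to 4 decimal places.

0.2729

Propagate the distribution vector 3 months from Volatile.
After 0 months: (0.0000, 1.0000, 0.0000, 0.0000)
After 1 month: (0.2900, 0.2800, 0.2700, 0.1600)
After 2 months: (0.2729, 0.2777, 0.2643, 0.1851)
After 3 months: (0.2729, 0.2775, 0.2654, 0.1841)
P(in Flat after 3 months) = 0.2729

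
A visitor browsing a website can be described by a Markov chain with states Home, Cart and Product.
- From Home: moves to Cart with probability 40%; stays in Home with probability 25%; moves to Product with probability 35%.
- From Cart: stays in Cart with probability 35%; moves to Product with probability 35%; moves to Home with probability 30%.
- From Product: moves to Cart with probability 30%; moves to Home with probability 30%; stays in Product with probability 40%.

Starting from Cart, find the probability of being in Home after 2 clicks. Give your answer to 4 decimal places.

0.2850

Sum over the intermediate state after 1 click:
P = P(Cart→Home)·P(Home→Home) + P(Cart→Cart)·P(Cart→Home) + P(Cart→Product)·P(Product→Home)
  = 0.3×0.25 + 0.35×0.3 + 0.35×0.3
  = 0.0750 + 0.1050 + 0.1050 = 0.2850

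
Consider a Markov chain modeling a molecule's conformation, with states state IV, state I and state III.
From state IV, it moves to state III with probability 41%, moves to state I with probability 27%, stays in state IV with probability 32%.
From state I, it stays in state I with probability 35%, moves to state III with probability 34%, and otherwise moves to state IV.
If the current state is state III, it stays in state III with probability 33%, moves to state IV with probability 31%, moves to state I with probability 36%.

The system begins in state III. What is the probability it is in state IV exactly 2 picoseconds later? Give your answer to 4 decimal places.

0.3131

Sum over the intermediate state after 1 picosecond:
P = P(state III→state IV)·P(state IV→state IV) + P(state III→state I)·P(state I→state IV) + P(state III→state III)·P(state III→state IV)
  = 0.31×0.32 + 0.36×0.31 + 0.33×0.31
  = 0.0992 + 0.1116 + 0.1023 = 0.3131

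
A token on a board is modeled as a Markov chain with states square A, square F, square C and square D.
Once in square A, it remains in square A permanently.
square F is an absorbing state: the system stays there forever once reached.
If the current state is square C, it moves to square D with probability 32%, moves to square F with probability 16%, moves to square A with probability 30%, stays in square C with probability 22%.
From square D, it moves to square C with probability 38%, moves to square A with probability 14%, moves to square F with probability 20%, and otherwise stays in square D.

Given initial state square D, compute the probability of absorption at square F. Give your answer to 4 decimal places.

Let h(s) be the probability of absorption at square F starting from transient state s. Then h(square F) = 1 and h(square A) = 0. By first-step analysis:
h(square C) = 0.3·0 + 0.16·1 + 0.22·h(square C) + 0.32·h(square D)
h(square D) = 0.14·0 + 0.2·1 + 0.38·h(square C) + 0.28·h(square D)
Solving: h(square C) = 0.4073, h(square D) = 0.4927.
Starting from square D, the probability is 0.4927.

0.4927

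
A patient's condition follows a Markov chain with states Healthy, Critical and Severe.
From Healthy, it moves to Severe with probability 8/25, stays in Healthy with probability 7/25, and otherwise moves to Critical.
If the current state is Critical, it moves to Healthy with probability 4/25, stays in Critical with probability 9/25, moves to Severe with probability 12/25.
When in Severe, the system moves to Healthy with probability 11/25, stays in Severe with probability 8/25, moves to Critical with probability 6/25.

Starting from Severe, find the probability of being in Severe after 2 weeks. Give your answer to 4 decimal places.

Sum over the intermediate state after 1 week:
P = P(Severe→Healthy)·P(Healthy→Severe) + P(Severe→Critical)·P(Critical→Severe) + P(Severe→Severe)·P(Severe→Severe)
  = 0.44×0.32 + 0.24×0.48 + 0.32×0.32
  = 0.1408 + 0.1152 + 0.1024 = 0.3584

0.3584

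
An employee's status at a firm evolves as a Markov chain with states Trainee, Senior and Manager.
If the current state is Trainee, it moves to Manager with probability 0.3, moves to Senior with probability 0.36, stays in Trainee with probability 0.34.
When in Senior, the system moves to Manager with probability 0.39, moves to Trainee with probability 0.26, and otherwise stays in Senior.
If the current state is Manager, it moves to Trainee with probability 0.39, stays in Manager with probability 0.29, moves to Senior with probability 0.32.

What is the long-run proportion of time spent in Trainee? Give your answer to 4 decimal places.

Let the stationary distribution be π with π = πP and π_1 + π_2 + π_3 = 1.
π_1 = 0.34·π_1 + 0.26·π_2 + 0.39·π_3
π_2 = 0.36·π_1 + 0.35·π_2 + 0.32·π_3
Solving with the normalization constraint gives π = (0.3289, 0.3435, 0.3276).
So the stationary probability of Trainee is 0.3289.

0.3289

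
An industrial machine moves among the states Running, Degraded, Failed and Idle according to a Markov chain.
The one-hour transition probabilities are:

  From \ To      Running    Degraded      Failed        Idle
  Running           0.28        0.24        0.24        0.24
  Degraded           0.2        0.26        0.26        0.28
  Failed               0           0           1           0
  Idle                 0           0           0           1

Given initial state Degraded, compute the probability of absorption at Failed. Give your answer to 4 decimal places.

Let h(s) be the probability of absorption at Failed starting from transient state s. Then h(Failed) = 1 and h(Idle) = 0. By first-step analysis:
h(Running) = 0.28·h(Running) + 0.24·h(Degraded) + 0.24·1 + 0.24·0
h(Degraded) = 0.2·h(Running) + 0.26·h(Degraded) + 0.26·1 + 0.28·0
Solving: h(Running) = 0.4950, h(Degraded) = 0.4851.
Starting from Degraded, the probability is 0.4851.

0.4851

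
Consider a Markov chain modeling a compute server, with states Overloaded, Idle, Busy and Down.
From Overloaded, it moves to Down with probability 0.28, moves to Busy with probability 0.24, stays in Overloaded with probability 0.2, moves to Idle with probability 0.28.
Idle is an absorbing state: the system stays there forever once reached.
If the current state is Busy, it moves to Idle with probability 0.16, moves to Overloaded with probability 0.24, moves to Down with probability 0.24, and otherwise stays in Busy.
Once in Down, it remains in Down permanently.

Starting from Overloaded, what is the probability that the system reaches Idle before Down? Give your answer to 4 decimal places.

Let h(s) be the probability of absorption at Idle starting from transient state s. Then h(Idle) = 1 and h(Down) = 0. By first-step analysis:
h(Overloaded) = 0.2·h(Overloaded) + 0.28·1 + 0.24·h(Busy) + 0.28·0
h(Busy) = 0.24·h(Overloaded) + 0.16·1 + 0.36·h(Busy) + 0.24·0
Solving: h(Overloaded) = 0.4789, h(Busy) = 0.4296.
Starting from Overloaded, the probability is 0.4789.

0.4789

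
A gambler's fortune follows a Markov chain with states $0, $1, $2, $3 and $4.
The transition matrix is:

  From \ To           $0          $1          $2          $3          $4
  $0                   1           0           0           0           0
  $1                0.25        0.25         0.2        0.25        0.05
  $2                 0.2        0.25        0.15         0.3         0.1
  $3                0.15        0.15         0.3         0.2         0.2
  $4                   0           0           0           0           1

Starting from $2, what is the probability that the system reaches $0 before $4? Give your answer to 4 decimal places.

Let h(s) be the probability of absorption at $0 starting from transient state s. Then h($0) = 1 and h($4) = 0. By first-step analysis:
h($1) = 0.25·1 + 0.25·h($1) + 0.2·h($2) + 0.25·h($3) + 0.05·0
h($2) = 0.2·1 + 0.25·h($1) + 0.15·h($2) + 0.3·h($3) + 0.1·0
h($3) = 0.15·1 + 0.15·h($1) + 0.3·h($2) + 0.2·h($3) + 0.2·0
Solving: h($1) = 0.6865, h($2) = 0.6325, h($3) = 0.5534.
Starting from $2, the probability is 0.6325.

0.6325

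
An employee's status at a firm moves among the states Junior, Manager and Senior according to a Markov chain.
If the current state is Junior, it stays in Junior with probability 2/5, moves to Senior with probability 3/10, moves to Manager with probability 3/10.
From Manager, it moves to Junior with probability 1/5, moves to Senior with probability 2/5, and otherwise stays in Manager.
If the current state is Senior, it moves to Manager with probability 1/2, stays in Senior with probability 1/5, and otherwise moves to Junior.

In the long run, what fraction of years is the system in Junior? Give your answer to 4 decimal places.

0.2887

Let the stationary distribution be π with π = πP and π_1 + π_2 + π_3 = 1.
π_1 = 0.4·π_1 + 0.2·π_2 + 0.3·π_3
π_2 = 0.3·π_1 + 0.4·π_2 + 0.5·π_3
Solving with the normalization constraint gives π = (0.2887, 0.4021, 0.3093).
So the stationary probability of Junior is 0.2887.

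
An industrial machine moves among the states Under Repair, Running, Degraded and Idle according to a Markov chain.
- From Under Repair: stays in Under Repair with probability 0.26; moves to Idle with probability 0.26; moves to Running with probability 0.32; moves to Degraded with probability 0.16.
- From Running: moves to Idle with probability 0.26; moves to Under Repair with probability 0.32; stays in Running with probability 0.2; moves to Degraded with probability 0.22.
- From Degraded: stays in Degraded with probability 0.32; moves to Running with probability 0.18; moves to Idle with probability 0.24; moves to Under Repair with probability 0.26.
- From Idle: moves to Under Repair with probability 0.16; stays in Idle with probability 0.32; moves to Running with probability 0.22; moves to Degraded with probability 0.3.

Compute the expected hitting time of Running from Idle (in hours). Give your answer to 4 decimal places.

4.3517

Let t(s) be the expected number of hours to first reach Running from state s, with t(Running) = 0. Conditioning on the first hour:
t(Under Repair) = 1 + 0.26·t(Under Repair) + 0.16·t(Degraded) + 0.26·t(Idle)
t(Degraded) = 1 + 0.26·t(Under Repair) + 0.32·t(Degraded) + 0.24·t(Idle)
t(Idle) = 1 + 0.16·t(Under Repair) + 0.3·t(Degraded) + 0.32·t(Idle)
Solving: t(Under Repair) = 3.8485, t(Degraded) = 4.4780, t(Idle) = 4.3517.
Expected hours from Idle to Running: 4.3517.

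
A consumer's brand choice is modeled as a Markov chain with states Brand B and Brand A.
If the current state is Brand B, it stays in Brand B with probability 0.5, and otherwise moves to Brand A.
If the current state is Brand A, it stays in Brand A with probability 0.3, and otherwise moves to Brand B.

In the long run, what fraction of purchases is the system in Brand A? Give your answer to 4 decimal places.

0.4167

Let the stationary distribution be π with π = πP and π_1 + π_2 = 1.
π_1 = 0.5·π_1 + 0.7·π_2
Solving with the normalization constraint gives π = (0.5833, 0.4167).
So the stationary probability of Brand A is 0.4167.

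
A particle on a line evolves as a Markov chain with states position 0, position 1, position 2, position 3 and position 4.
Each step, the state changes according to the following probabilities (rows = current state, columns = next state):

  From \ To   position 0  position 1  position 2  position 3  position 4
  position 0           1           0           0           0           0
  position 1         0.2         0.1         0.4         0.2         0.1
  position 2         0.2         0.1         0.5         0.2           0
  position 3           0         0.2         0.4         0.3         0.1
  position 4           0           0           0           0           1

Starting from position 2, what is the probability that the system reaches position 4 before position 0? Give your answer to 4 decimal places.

Let h(s) be the probability of absorption at position 4 starting from transient state s. Then h(position 4) = 1 and h(position 0) = 0. By first-step analysis:
h(position 1) = 0.2·0 + 0.1·h(position 1) + 0.4·h(position 2) + 0.2·h(position 3) + 0.1·1
h(position 2) = 0.2·0 + 0.1·h(position 1) + 0.5·h(position 2) + 0.2·h(position 3)
h(position 3) = 0.2·h(position 1) + 0.4·h(position 2) + 0.3·h(position 3) + 0.1·1
Solving: h(position 1) = 0.2632, h(position 2) = 0.1813, h(position 3) = 0.3216.
Starting from position 2, the probability is 0.1813.

0.1813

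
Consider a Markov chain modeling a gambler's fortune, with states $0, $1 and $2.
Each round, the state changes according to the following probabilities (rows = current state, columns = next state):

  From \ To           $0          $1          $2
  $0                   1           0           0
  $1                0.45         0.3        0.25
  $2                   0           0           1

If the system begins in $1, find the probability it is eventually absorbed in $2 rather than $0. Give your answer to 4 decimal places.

Let h(s) be the probability of absorption at $2 starting from transient state s. Then h($2) = 1 and h($0) = 0. By first-step analysis:
h($1) = 0.45·0 + 0.3·h($1) + 0.25·1
Solving: h($1) = 0.3571.
Starting from $1, the probability is 0.3571.

0.3571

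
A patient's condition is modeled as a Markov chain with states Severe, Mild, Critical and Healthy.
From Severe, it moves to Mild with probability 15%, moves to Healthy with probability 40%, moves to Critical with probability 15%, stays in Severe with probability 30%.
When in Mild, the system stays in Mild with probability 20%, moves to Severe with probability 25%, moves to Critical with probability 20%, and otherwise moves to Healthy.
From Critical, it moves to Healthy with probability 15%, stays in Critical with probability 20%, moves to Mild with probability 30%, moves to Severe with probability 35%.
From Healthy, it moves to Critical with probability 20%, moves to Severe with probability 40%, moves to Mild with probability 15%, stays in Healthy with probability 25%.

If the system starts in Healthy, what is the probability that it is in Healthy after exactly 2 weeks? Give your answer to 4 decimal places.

Propagate the distribution vector 2 weeks from Healthy.
After 0 weeks: (0.0000, 0.0000, 0.0000, 1.0000)
After 1 week: (0.4000, 0.1500, 0.2000, 0.2500)
After 2 weeks: (0.3275, 0.1875, 0.1800, 0.3050)
P(in Healthy after 2 weeks) = 0.3050

0.3050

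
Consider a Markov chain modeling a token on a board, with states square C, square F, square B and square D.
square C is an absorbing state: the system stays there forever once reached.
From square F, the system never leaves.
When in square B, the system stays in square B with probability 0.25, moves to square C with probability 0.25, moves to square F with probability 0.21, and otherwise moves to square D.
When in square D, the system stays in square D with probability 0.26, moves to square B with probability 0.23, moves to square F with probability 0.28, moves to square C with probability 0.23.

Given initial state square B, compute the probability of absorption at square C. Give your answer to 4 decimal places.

Let h(s) be the probability of absorption at square C starting from transient state s. Then h(square C) = 1 and h(square F) = 0. By first-step analysis:
h(square B) = 0.25·1 + 0.21·0 + 0.25·h(square B) + 0.29·h(square D)
h(square D) = 0.23·1 + 0.28·0 + 0.23·h(square B) + 0.26·h(square D)
Solving: h(square B) = 0.5155, h(square D) = 0.4710.
Starting from square B, the probability is 0.5155.

0.5155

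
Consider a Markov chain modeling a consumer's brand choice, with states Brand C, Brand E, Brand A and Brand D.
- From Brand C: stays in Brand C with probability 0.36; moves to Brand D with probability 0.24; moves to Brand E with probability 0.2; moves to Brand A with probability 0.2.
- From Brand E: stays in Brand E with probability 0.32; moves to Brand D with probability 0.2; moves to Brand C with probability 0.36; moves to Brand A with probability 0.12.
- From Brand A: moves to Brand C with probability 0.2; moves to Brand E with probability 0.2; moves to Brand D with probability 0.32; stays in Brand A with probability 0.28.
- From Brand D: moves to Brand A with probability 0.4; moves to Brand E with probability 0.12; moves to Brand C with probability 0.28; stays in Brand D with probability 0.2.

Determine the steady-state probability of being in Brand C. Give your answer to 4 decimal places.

Let the stationary distribution be π with π = πP and π_1 + π_2 + π_3 + π_4 = 1.
π_1 = 0.36·π_1 + 0.36·π_2 + 0.2·π_3 + 0.28·π_4
π_2 = 0.2·π_1 + 0.32·π_2 + 0.2·π_3 + 0.12·π_4
π_3 = 0.2·π_1 + 0.12·π_2 + 0.28·π_3 + 0.4·π_4
Solving with the normalization constraint gives π = (0.3003, 0.2052, 0.2522, 0.2423).
So the stationary probability of Brand C is 0.3003.

0.3003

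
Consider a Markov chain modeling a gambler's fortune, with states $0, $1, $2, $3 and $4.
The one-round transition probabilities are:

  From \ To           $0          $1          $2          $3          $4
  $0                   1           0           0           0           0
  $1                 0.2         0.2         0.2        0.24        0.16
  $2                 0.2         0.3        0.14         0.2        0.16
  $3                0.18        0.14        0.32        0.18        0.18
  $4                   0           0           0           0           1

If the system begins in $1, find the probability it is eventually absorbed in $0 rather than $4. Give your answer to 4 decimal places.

Let h(s) be the probability of absorption at $0 starting from transient state s. Then h($0) = 1 and h($4) = 0. By first-step analysis:
h($1) = 0.2·1 + 0.2·h($1) + 0.2·h($2) + 0.24·h($3) + 0.16·0
h($2) = 0.2·1 + 0.3·h($1) + 0.14·h($2) + 0.2·h($3) + 0.16·0
h($3) = 0.18·1 + 0.14·h($1) + 0.32·h($2) + 0.18·h($3) + 0.18·0
Solving: h($1) = 0.5434, h($2) = 0.5441, h($3) = 0.5246.
Starting from $1, the probability is 0.5434.

0.5434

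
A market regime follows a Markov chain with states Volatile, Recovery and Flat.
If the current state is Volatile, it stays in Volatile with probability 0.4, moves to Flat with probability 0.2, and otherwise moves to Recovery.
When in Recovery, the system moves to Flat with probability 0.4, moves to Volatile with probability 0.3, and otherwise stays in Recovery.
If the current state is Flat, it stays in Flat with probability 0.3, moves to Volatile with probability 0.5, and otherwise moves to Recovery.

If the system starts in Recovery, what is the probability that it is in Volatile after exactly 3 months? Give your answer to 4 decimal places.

Propagate the distribution vector 3 months from Recovery.
After 0 months: (0.0000, 1.0000, 0.0000)
After 1 month: (0.3000, 0.3000, 0.4000)
After 2 months: (0.4100, 0.2900, 0.3000)
After 3 months: (0.4010, 0.3110, 0.2880)
P(in Volatile after 3 months) = 0.4010

0.4010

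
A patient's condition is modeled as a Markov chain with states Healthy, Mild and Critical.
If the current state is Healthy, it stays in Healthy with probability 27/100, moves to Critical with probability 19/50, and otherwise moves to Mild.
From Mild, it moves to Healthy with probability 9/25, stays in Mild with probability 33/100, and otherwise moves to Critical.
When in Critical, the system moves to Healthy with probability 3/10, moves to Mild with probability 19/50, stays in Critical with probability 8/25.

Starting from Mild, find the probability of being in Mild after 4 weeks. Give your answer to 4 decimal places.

0.3530

Propagate the distribution vector 4 weeks from Mild.
After 0 weeks: (0.0000, 1.0000, 0.0000)
After 1 week: (0.3600, 0.3300, 0.3100)
After 2 weeks: (0.3090, 0.3527, 0.3383)
After 3 weeks: (0.3119, 0.3531, 0.3350)
After 4 weeks: (0.3118, 0.3530, 0.3352)
P(in Mild after 4 weeks) = 0.3530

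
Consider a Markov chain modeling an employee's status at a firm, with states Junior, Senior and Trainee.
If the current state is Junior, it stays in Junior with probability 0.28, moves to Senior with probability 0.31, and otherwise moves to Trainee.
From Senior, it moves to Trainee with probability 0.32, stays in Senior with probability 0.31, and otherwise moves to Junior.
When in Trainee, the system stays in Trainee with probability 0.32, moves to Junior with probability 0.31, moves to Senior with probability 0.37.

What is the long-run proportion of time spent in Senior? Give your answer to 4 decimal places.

Let the stationary distribution be π with π = πP and π_1 + π_2 + π_3 = 1.
π_1 = 0.28·π_1 + 0.37·π_2 + 0.31·π_3
π_2 = 0.31·π_1 + 0.31·π_2 + 0.37·π_3
Solving with the normalization constraint gives π = (0.3202, 0.3309, 0.3488).
So the stationary probability of Senior is 0.3309.

0.3309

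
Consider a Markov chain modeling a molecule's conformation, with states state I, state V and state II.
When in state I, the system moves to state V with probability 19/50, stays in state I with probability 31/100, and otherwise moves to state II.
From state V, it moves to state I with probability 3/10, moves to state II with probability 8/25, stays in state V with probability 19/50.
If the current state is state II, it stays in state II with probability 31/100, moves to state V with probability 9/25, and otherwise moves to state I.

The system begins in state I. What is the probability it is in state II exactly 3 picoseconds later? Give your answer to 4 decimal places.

0.3137

Propagate the distribution vector 3 picoseconds from state I.
After 0 picoseconds: (1.0000, 0.0000, 0.0000)
After 1 picosecond: (0.3100, 0.3800, 0.3100)
After 2 picoseconds: (0.3124, 0.3738, 0.3138)
After 3 picoseconds: (0.3125, 0.3737, 0.3137)
P(in state II after 3 picoseconds) = 0.3137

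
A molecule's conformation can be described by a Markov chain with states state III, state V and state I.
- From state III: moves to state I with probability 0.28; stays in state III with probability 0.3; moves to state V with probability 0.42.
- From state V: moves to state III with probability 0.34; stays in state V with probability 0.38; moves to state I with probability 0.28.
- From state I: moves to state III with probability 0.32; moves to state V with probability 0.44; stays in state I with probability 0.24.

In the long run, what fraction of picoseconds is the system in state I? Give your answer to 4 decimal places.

0.2692

Let the stationary distribution be π with π = πP and π_1 + π_2 + π_3 = 1.
π_1 = 0.3·π_1 + 0.34·π_2 + 0.32·π_3
π_2 = 0.42·π_1 + 0.38·π_2 + 0.44·π_3
Solving with the normalization constraint gives π = (0.3217, 0.4090, 0.2692).
So the stationary probability of state I is 0.2692.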